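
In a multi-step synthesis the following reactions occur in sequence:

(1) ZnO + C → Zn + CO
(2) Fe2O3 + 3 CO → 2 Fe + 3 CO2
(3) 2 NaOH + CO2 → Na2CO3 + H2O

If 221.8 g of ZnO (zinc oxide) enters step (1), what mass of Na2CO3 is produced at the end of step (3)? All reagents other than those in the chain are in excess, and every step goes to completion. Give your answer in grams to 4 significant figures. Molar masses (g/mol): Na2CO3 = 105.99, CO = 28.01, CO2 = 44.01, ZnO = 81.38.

n(ZnO) = 221.8 / 81.38 = 2.7255 mol.
Reaction (1): ZnO→CO ratio 1:1 ⇒ n(CO) = 2.7255 mol.
Reaction (2): CO→CO2 ratio 3:3 ⇒ n(CO2) = 2.7255 mol.
Reaction (3): CO2→Na2CO3 ratio 1:1 ⇒ n(Na2CO3) = 2.7255 mol.
Mass of Na2CO3 = 2.7255 × 105.99 = 288.87 g.

288.9 g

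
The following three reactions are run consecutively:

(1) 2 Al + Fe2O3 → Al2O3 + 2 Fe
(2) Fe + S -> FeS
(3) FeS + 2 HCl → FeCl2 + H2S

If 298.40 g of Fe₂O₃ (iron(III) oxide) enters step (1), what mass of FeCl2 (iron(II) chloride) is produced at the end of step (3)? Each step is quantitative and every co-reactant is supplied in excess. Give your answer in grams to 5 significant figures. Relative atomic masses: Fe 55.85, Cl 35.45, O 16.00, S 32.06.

473.67 g

M(Fe2O3) = 2(55.85) + 3(16.00) = 159.70 g/mol.
M(FeCl2) = 55.85 + 2(35.45) = 126.75 g/mol.
n(Fe2O3) = 298.40 / 159.70 = 1.86850 mol.
Reaction (1): Fe2O3→Fe ratio 1:2 ⇒ n(Fe) = 3.73701 mol.
Reaction (2): Fe→FeS ratio 1:1 ⇒ n(FeS) = 3.73701 mol.
Reaction (3): FeS→FeCl2 ratio 1:1 ⇒ n(FeCl2) = 3.73701 mol.
Mass of FeCl2 = 3.73701 × 126.75 = 473.666 g.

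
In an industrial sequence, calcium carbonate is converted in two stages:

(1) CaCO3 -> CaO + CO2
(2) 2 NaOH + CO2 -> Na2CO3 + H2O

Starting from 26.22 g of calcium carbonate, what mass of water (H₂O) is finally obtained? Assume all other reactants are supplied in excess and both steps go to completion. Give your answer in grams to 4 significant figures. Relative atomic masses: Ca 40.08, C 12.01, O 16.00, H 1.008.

M(CaCO3) = 40.08 + 12.01 + 3(16.00) = 100.09 g/mol.
M(H2O) = 2(1.008) + 16.00 = 18.016 g/mol.
n(CaCO3) = 26.220 / 100.09 = 0.26196 mol.
Step 1 gives a 1:1 ratio of CaCO3 to CO2, so n(CO2) = 0.26196 mol.
In step 2 the CO2:H2O ratio is 1:1, so n(H2O) = 0.26196 mol.
Mass of H2O = 0.26196 × 18.016 = 4.7195 g.

4.720 g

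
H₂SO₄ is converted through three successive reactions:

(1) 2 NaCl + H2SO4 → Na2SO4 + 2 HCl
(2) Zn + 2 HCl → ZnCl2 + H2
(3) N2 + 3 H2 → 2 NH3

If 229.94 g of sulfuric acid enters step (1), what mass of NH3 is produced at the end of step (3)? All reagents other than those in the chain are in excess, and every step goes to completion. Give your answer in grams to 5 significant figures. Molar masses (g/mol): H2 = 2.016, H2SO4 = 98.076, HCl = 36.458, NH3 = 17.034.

n(H2SO4) = 229.94 / 98.076 = 2.34451 mol.
Reaction (1): H2SO4→HCl ratio 1:2 ⇒ n(HCl) = 4.68902 mol.
Reaction (2): HCl→H2 ratio 2:1 ⇒ n(H2) = 2.34451 mol.
Reaction (3): H2→NH3 ratio 3:2 ⇒ n(NH3) = 1.56301 mol.
Mass of NH3 = 1.56301 × 17.034 = 26.6242 g.

26.624 g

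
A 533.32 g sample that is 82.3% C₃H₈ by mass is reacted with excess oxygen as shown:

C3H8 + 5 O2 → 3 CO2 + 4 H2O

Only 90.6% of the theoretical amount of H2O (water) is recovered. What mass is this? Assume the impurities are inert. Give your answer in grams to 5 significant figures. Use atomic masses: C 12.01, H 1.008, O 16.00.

Pure C3H8 available = 533.32 g × 0.823 = 438.922 g.
M(C3H8) = 3(12.01) + 8(1.008) = 44.094 g/mol.
M(H2O) = 2(1.008) + 16.00 = 18.016 g/mol.
n(C3H8) = 438.922 g / 44.094 g/mol = 9.95424 mol.
From the equation the C3H8:H2O mole ratio is 1:4, so n(H2O) = 9.95424 × 4/1 = 39.8170 mol.
Mass of H2O = 39.8170 mol × 18.016 g/mol = 717.343 g.
Actual mass collected = 717.343 g × 0.906 = 649.912 g.

649.91 g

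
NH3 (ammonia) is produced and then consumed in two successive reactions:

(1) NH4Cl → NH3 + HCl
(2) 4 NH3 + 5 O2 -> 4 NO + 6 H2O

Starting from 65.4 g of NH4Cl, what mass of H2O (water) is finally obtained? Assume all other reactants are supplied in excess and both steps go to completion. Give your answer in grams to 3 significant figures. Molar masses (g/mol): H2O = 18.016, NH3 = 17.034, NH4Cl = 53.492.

33.0 g

n(NH4Cl) = 65.40 / 53.492 = 1.223 mol.
Step 1 gives a 1:1 ratio of NH4Cl to NH3, so n(NH3) = 1.223 mol.
In step 2 the NH3:H2O ratio is 4:6, so n(H2O) = 1.834 mol.
Mass of H2O = 1.834 × 18.016 = 33.04 g.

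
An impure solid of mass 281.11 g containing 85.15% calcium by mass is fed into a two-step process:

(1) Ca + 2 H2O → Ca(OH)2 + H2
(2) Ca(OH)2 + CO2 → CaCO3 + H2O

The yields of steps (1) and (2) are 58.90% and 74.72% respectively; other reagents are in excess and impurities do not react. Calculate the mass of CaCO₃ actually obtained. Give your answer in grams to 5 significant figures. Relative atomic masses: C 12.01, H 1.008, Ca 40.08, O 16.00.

263.07 g

Pure Ca = 281.11 × 0.8515 = 239.365 g.
M(Ca) = 40.08 g/mol.
M(CaCO3) = 40.08 + 12.01 + 3(16.00) = 100.09 g/mol.
n(Ca) = 239.365 / 40.08 = 5.97218 mol.
Step 1 (Ca:Ca(OH)2 = 1:1): theoretical n(Ca(OH)2) = 5.97218 mol; at 58.90% yield, n(Ca(OH)2) = 3.51762 mol.
Step 2 (Ca(OH)2:CaCO3 = 1:1): theoretical n(CaCO3) = 3.51762 mol, so theoretical mass = 3.51762 × 100.09 = 352.078 g.
At 74.72% yield, actual mass of CaCO3 = 352.078 × 0.7472 = 263.073 g.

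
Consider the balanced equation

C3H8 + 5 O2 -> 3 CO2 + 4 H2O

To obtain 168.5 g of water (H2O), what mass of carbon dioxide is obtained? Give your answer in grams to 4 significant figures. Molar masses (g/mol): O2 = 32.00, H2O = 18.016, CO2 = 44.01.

308.7 g

n(H2O) = 168.50 g / 18.016 g/mol = 9.3528 mol.
From the equation the H2O:CO2 mole ratio is 4:3, so n(CO2) = 9.3528 × 3/4 = 7.0146 mol.
Mass of CO2 = 7.0146 mol × 44.01 g/mol = 308.71 g.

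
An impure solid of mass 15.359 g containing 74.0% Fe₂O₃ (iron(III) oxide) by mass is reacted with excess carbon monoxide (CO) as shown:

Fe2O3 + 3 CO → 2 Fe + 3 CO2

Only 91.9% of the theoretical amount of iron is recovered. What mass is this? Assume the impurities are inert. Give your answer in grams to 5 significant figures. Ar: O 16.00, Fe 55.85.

7.3056 g

Pure Fe2O3 available = 15.359 g × 0.740 = 11.3657 g.
M(Fe2O3) = 2(55.85) + 3(16.00) = 159.70 g/mol.
M(Fe) = 55.85 g/mol.
n(Fe2O3) = 11.3657 g / 159.70 g/mol = 0.0711688 mol.
From the equation the Fe2O3:Fe mole ratio is 1:2, so n(Fe) = 0.0711688 × 2/1 = 0.142338 mol.
Mass of Fe = 0.142338 mol × 55.85 g/mol = 7.94956 g.
Actual mass collected = 7.94956 g × 0.919 = 7.30564 g.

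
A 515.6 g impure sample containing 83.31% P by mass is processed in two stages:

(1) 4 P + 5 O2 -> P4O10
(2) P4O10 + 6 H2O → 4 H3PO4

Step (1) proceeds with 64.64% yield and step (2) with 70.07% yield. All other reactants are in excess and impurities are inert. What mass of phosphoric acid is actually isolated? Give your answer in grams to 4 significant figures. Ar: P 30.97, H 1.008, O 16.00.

Pure P = 515.6 × 0.8331 = 429.55 g.
M(P) = 30.97 g/mol.
M(H3PO4) = 3(1.008) + 30.97 + 4(16.00) = 97.994 g/mol.
n(P) = 429.55 / 30.97 = 13.870 mol.
Step 1 (P:P4O10 = 4:1): theoretical n(P4O10) = 3.4674 mol; at 64.64% yield, n(P4O10) = 2.2414 mol.
Step 2 (P4O10:H3PO4 = 1:4): theoretical n(H3PO4) = 8.9654 mol, so theoretical mass = 8.9654 × 97.994 = 878.56 g.
At 70.07% yield, actual mass of H3PO4 = 878.56 × 0.7007 = 615.60 g.

615.6 g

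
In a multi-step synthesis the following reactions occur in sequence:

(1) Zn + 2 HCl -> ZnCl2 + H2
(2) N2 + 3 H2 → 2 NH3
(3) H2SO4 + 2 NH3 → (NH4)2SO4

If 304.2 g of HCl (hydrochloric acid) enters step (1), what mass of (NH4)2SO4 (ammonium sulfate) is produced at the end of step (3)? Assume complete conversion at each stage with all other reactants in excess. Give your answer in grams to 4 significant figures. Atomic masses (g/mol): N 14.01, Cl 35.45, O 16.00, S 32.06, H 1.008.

M(HCl) = 1.008 + 35.45 = 36.458 g/mol.
M((NH4)2SO4) = 2(14.01) + 8(1.008) + 32.06 + 4(16.00) = 132.144 g/mol.
n(HCl) = 304.2 / 36.458 = 8.3438 mol.
Reaction (1): HCl→H2 ratio 2:1 ⇒ n(H2) = 4.1719 mol.
Reaction (2): H2→NH3 ratio 3:2 ⇒ n(NH3) = 2.7813 mol.
Reaction (3): NH3→(NH4)2SO4 ratio 2:1 ⇒ n((NH4)2SO4) = 1.3906 mol.
Mass of (NH4)2SO4 = 1.3906 × 132.144 = 183.76 g.

183.8 g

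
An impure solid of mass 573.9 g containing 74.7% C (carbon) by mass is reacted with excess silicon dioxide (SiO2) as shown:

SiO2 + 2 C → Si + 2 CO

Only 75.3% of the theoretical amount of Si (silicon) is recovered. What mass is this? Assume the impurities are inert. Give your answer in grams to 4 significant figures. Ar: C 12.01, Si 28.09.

377.5 g

Pure C available = 573.9 g × 0.747 = 428.70 g.
M(C) = 12.01 g/mol.
M(Si) = 28.09 g/mol.
n(C) = 428.70 g / 12.01 g/mol = 35.696 mol.
From the equation the C:Si mole ratio is 2:1, so n(Si) = 35.696 × 1/2 = 17.848 mol.
Mass of Si = 17.848 mol × 28.09 g/mol = 501.34 g.
Actual mass collected = 501.34 g × 0.753 = 377.51 g.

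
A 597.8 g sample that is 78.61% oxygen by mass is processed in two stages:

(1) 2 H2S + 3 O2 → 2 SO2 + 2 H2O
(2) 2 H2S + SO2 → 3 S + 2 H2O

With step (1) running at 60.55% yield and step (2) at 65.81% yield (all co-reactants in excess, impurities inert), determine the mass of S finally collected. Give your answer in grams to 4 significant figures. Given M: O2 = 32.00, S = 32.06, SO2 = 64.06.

Pure O2 = 597.8 × 0.7861 = 469.93 g.
n(O2) = 469.93 / 32.00 = 14.685 mol.
Step 1 (O2:SO2 = 3:2): theoretical n(SO2) = 9.7902 mol; at 60.55% yield, n(SO2) = 5.9280 mol.
Step 2 (SO2:S = 1:3): theoretical n(S) = 17.784 mol, so theoretical mass = 17.784 × 32.06 = 570.15 g.
At 65.81% yield, actual mass of S = 570.15 × 0.6581 = 375.22 g.

375.2 g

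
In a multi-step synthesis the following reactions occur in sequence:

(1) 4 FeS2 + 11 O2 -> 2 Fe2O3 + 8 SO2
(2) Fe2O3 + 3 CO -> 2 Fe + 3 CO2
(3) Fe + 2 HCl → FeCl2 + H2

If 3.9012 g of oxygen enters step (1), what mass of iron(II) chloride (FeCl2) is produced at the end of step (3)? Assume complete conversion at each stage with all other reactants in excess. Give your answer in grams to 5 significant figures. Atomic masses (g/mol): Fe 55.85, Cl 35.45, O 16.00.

5.6191 g

M(O2) = 2(16.00) = 32.00 g/mol.
M(FeCl2) = 55.85 + 2(35.45) = 126.75 g/mol.
n(O2) = 3.9012 / 32.00 = 0.121912 mol.
Reaction (1): O2→Fe2O3 ratio 11:2 ⇒ n(Fe2O3) = 0.0221659 mol.
Reaction (2): Fe2O3→Fe ratio 1:2 ⇒ n(Fe) = 0.0443318 mol.
Reaction (3): Fe→FeCl2 ratio 1:1 ⇒ n(FeCl2) = 0.0443318 mol.
Mass of FeCl2 = 0.0443318 × 126.75 = 5.61906 g.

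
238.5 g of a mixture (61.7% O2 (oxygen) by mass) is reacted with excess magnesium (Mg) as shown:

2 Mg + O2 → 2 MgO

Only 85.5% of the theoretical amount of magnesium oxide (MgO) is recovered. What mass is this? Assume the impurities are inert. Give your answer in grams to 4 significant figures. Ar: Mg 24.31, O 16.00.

317.0 g

Pure O2 available = 238.5 g × 0.617 = 147.15 g.
M(O2) = 2(16.00) = 32.00 g/mol.
M(MgO) = 24.31 + 16.00 = 40.31 g/mol.
n(O2) = 147.15 g / 32.00 g/mol = 4.5986 mol.
From the equation the O2:MgO mole ratio is 1:2, so n(MgO) = 4.5986 × 2/1 = 9.1972 mol.
Mass of MgO = 9.1972 mol × 40.31 g/mol = 370.74 g.
Actual mass collected = 370.74 g × 0.855 = 316.98 g.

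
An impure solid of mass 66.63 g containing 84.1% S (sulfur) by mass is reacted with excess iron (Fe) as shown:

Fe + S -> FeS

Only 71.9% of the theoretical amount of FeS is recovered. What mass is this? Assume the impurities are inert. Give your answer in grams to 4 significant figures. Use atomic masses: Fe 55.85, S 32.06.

Pure S available = 66.63 g × 0.841 = 56.036 g.
M(S) = 32.06 g/mol.
M(FeS) = 55.85 + 32.06 = 87.91 g/mol.
n(S) = 56.036 g / 32.06 g/mol = 1.7478 mol.
From the equation the S:FeS mole ratio is 1:1, so n(FeS) = 1.7478 × 1/1 = 1.7478 mol.
Mass of FeS = 1.7478 mol × 87.91 g/mol = 153.65 g.
Actual mass collected = 153.65 g × 0.719 = 110.48 g.

110.5 g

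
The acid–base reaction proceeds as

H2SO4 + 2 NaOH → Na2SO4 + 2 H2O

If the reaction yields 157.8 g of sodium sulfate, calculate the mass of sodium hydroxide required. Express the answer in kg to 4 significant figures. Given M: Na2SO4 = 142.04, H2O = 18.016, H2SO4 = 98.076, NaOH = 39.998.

n(Na2SO4) = 157.80 g / 142.04 g/mol = 1.1110 mol.
From the equation the Na2SO4:NaOH mole ratio is 1:2, so n(NaOH) = 1.1110 × 2/1 = 2.2219 mol.
Mass of NaOH = 2.2219 mol × 39.998 g/mol = 88.872 g.
Converting to kg: 88.872 g = 0.08887 kg.

0.08887 kg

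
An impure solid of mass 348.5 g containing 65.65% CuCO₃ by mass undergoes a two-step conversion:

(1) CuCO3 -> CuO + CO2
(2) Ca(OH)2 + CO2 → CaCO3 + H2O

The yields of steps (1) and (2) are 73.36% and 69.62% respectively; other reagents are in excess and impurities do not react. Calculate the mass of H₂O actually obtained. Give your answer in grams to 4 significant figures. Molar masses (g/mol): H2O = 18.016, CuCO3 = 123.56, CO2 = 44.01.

Pure CuCO3 = 348.5 × 0.6565 = 228.79 g.
n(CuCO3) = 228.79 / 123.56 = 1.8517 mol.
Step 1 (CuCO3:CO2 = 1:1): theoretical n(CO2) = 1.8517 mol; at 73.36% yield, n(CO2) = 1.3584 mol.
Step 2 (CO2:H2O = 1:1): theoretical n(H2O) = 1.3584 mol, so theoretical mass = 1.3584 × 18.016 = 24.472 g.
At 69.62% yield, actual mass of H2O = 24.472 × 0.6962 = 17.038 g.

17.04 g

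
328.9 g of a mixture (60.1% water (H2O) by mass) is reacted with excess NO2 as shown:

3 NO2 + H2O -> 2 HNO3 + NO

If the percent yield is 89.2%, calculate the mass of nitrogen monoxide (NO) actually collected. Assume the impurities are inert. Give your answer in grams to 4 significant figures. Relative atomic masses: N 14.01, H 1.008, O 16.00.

293.7 g

Pure H2O available = 328.9 g × 0.601 = 197.67 g.
M(H2O) = 2(1.008) + 16.00 = 18.016 g/mol.
M(NO) = 14.01 + 16.00 = 30.01 g/mol.
n(H2O) = 197.67 g / 18.016 g/mol = 10.972 mol.
From the equation the H2O:NO mole ratio is 1:1, so n(NO) = 10.972 × 1/1 = 10.972 mol.
Mass of NO = 10.972 mol × 30.01 g/mol = 329.27 g.
Actual mass collected = 329.27 g × 0.892 = 293.70 g.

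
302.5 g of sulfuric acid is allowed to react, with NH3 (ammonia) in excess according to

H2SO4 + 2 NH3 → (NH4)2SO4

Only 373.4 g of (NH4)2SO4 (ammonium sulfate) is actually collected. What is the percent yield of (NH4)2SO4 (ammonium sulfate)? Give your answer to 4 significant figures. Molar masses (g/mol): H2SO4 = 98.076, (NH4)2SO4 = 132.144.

91.61 %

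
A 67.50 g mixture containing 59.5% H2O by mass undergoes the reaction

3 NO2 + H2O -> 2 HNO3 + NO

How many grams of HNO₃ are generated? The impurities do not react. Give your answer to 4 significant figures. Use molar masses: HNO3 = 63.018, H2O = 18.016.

281.0 g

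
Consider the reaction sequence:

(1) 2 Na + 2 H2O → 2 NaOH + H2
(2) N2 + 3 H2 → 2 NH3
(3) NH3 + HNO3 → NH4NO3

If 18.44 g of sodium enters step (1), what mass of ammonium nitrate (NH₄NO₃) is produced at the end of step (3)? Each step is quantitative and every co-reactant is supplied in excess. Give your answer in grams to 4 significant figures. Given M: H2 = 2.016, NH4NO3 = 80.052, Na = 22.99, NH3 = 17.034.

21.40 g

n(Na) = 18.44 / 22.99 = 0.80209 mol.
Reaction (1): Na→H2 ratio 2:1 ⇒ n(H2) = 0.40104 mol.
Reaction (2): H2→NH3 ratio 3:2 ⇒ n(NH3) = 0.26736 mol.
Reaction (3): NH3→NH4NO3 ratio 1:1 ⇒ n(NH4NO3) = 0.26736 mol.
Mass of NH4NO3 = 0.26736 × 80.052 = 21.403 g.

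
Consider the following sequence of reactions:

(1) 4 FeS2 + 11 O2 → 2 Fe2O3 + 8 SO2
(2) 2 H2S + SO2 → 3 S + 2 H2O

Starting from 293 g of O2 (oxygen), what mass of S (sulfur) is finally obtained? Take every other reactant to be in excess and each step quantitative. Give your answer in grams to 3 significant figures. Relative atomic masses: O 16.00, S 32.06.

M(O2) = 2(16.00) = 32.00 g/mol.
M(S) = 32.06 g/mol.
n(O2) = 293.0 / 32.00 = 9.156 mol.
Step 1 gives a 11:8 ratio of O2 to SO2, so n(SO2) = 6.659 mol.
In step 2 the SO2:S ratio is 1:3, so n(S) = 19.98 mol.
Mass of S = 19.98 × 32.06 = 640.5 g.

640 g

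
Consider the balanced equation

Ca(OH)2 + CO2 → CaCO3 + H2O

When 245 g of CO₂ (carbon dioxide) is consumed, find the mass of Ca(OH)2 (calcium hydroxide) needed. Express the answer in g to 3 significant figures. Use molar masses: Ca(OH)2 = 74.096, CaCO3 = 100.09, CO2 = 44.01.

412 g

n(CO2) = 245.0 g / 44.01 g/mol = 5.567 mol.
From the equation the CO2:Ca(OH)2 mole ratio is 1:1, so n(Ca(OH)2) = 5.567 × 1/1 = 5.567 mol.
Mass of Ca(OH)2 = 5.567 mol × 74.096 g/mol = 412.5 g.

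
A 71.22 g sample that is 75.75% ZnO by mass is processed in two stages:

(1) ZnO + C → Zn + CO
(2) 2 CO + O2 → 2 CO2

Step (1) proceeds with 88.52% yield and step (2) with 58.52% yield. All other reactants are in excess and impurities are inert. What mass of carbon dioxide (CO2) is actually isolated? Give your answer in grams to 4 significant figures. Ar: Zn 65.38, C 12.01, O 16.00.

15.11 g

Pure ZnO = 71.22 × 0.7575 = 53.949 g.
M(ZnO) = 65.38 + 16.00 = 81.38 g/mol.
M(CO2) = 12.01 + 2(16.00) = 44.01 g/mol.
n(ZnO) = 53.949 / 81.38 = 0.66293 mol.
Step 1 (ZnO:CO = 1:1): theoretical n(CO) = 0.66293 mol; at 88.52% yield, n(CO) = 0.58682 mol.
Step 2 (CO:CO2 = 2:2): theoretical n(CO2) = 0.58682 mol, so theoretical mass = 0.58682 × 44.01 = 25.826 g.
At 58.52% yield, actual mass of CO2 = 25.826 × 0.5852 = 15.113 g.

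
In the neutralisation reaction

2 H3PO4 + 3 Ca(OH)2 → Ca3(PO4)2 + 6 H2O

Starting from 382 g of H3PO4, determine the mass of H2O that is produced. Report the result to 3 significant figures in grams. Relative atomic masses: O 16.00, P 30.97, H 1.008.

M(H3PO4) = 3(1.008) + 30.97 + 4(16.00) = 97.994 g/mol.
M(H2O) = 2(1.008) + 16.00 = 18.016 g/mol.
n(H3PO4) = 382.0 g / 97.994 g/mol = 3.898 mol.
From the equation the H3PO4:H2O mole ratio is 2:6, so n(H2O) = 3.898 × 6/2 = 11.69 mol.
Mass of H2O = 11.69 mol × 18.016 g/mol = 210.7 g.

211 g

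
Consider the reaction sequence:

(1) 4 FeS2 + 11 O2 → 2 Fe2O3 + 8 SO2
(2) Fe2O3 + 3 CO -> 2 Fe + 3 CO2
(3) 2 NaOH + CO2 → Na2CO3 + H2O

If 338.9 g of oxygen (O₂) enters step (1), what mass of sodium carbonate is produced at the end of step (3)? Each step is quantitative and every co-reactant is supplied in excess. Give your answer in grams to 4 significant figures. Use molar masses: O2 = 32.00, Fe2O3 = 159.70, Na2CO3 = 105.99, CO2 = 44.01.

612.3 g

n(O2) = 338.9 / 32.00 = 10.591 mol.
Reaction (1): O2→Fe2O3 ratio 11:2 ⇒ n(Fe2O3) = 1.9256 mol.
Reaction (2): Fe2O3→CO2 ratio 1:3 ⇒ n(CO2) = 5.7767 mol.
Reaction (3): CO2→Na2CO3 ratio 1:1 ⇒ n(Na2CO3) = 5.7767 mol.
Mass of Na2CO3 = 5.7767 × 105.99 = 612.27 g.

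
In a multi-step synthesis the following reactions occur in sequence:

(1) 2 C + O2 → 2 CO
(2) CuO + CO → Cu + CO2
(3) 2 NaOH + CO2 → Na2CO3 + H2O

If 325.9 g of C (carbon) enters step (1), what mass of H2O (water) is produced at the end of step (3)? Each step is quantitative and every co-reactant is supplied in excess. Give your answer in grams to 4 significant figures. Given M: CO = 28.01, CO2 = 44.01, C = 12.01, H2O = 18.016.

488.9 g

n(C) = 325.9 / 12.01 = 27.136 mol.
Reaction (1): C→CO ratio 2:2 ⇒ n(CO) = 27.136 mol.
Reaction (2): CO→CO2 ratio 1:1 ⇒ n(CO2) = 27.136 mol.
Reaction (3): CO2→H2O ratio 1:1 ⇒ n(H2O) = 27.136 mol.
Mass of H2O = 27.136 × 18.016 = 488.88 g.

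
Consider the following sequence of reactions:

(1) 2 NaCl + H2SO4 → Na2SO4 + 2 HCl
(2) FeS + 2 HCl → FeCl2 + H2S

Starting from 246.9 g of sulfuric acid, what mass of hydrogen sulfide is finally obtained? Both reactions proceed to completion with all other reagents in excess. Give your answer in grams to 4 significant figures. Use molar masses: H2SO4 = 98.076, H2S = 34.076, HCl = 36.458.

85.78 g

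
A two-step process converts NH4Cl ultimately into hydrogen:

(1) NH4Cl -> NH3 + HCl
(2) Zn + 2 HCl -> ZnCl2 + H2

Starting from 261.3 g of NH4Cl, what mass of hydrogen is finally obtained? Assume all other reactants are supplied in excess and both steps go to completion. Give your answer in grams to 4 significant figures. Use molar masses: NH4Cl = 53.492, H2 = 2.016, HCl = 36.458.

4.924 g

n(NH4Cl) = 261.30 / 53.492 = 4.8848 mol.
Step 1 gives a 1:1 ratio of NH4Cl to HCl, so n(HCl) = 4.8848 mol.
In step 2 the HCl:H2 ratio is 2:1, so n(H2) = 2.4424 mol.
Mass of H2 = 2.4424 × 2.016 = 4.9239 g.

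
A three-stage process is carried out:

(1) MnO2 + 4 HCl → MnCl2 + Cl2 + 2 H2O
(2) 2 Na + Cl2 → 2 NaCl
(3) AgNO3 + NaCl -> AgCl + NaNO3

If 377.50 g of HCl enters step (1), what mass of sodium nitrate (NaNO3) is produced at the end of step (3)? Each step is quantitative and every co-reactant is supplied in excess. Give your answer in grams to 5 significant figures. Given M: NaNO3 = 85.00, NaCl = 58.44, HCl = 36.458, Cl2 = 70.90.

n(HCl) = 377.50 / 36.458 = 10.3544 mol.
Reaction (1): HCl→Cl2 ratio 4:1 ⇒ n(Cl2) = 2.58860 mol.
Reaction (2): Cl2→NaCl ratio 1:2 ⇒ n(NaCl) = 5.17719 mol.
Reaction (3): NaCl→NaNO3 ratio 1:1 ⇒ n(NaNO3) = 5.17719 mol.
Mass of NaNO3 = 5.17719 × 85.00 = 440.061 g.

440.06 g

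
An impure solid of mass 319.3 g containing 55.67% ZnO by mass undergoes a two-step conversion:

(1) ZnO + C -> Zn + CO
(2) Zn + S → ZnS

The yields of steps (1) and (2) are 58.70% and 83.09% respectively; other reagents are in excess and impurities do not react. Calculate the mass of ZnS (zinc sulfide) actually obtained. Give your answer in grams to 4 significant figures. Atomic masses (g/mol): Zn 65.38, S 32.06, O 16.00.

103.8 g

Pure ZnO = 319.3 × 0.5567 = 177.75 g.
M(ZnO) = 65.38 + 16.00 = 81.38 g/mol.
M(ZnS) = 65.38 + 32.06 = 97.44 g/mol.
n(ZnO) = 177.75 / 81.38 = 2.1843 mol.
Step 1 (ZnO:Zn = 1:1): theoretical n(Zn) = 2.1843 mol; at 58.70% yield, n(Zn) = 1.2822 mol.
Step 2 (Zn:ZnS = 1:1): theoretical n(ZnS) = 1.2822 mol, so theoretical mass = 1.2822 × 97.44 = 124.93 g.
At 83.09% yield, actual mass of ZnS = 124.93 × 0.8309 = 103.81 g.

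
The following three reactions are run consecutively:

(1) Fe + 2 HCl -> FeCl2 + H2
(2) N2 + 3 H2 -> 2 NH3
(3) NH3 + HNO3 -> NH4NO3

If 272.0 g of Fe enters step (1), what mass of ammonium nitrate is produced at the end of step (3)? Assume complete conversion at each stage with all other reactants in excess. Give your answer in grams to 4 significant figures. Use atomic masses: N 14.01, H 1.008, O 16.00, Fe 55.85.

M(Fe) = 55.85 g/mol.
M(NH4NO3) = 2(14.01) + 4(1.008) + 3(16.00) = 80.052 g/mol.
n(Fe) = 272.0 / 55.85 = 4.8702 mol.
Reaction (1): Fe→H2 ratio 1:1 ⇒ n(H2) = 4.8702 mol.
Reaction (2): H2→NH3 ratio 3:2 ⇒ n(NH3) = 3.2468 mol.
Reaction (3): NH3→NH4NO3 ratio 1:1 ⇒ n(NH4NO3) = 3.2468 mol.
Mass of NH4NO3 = 3.2468 × 80.052 = 259.91 g.

259.9 g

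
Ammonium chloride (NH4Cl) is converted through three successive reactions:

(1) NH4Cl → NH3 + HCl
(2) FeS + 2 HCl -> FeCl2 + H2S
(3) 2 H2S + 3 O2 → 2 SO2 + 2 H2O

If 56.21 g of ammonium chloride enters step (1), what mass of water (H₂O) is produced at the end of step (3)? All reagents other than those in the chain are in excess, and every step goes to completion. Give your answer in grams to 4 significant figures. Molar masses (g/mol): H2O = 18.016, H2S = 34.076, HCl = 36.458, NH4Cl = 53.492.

9.466 g

n(NH4Cl) = 56.21 / 53.492 = 1.0508 mol.
Reaction (1): NH4Cl→HCl ratio 1:1 ⇒ n(HCl) = 1.0508 mol.
Reaction (2): HCl→H2S ratio 2:1 ⇒ n(H2S) = 0.52541 mol.
Reaction (3): H2S→H2O ratio 2:2 ⇒ n(H2O) = 0.52541 mol.
Mass of H2O = 0.52541 × 18.016 = 9.4657 g.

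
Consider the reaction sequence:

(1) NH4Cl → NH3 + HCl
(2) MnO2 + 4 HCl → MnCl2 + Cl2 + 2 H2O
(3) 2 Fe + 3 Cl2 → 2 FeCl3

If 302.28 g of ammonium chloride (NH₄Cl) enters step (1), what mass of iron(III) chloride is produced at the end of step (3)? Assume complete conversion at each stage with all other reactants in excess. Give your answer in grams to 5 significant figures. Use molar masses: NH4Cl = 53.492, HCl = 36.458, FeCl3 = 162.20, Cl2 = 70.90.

n(NH4Cl) = 302.28 / 53.492 = 5.65094 mol.
Reaction (1): NH4Cl→HCl ratio 1:1 ⇒ n(HCl) = 5.65094 mol.
Reaction (2): HCl→Cl2 ratio 4:1 ⇒ n(Cl2) = 1.41273 mol.
Reaction (3): Cl2→FeCl3 ratio 3:2 ⇒ n(FeCl3) = 0.941823 mol.
Mass of FeCl3 = 0.941823 × 162.20 = 152.764 g.

152.76 g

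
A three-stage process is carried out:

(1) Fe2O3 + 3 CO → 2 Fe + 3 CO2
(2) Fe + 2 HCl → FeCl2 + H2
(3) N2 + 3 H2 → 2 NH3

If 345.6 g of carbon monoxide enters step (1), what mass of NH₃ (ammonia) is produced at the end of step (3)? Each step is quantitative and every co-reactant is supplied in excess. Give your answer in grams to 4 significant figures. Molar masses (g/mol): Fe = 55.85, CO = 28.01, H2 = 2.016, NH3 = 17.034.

93.41 g

n(CO) = 345.6 / 28.01 = 12.338 mol.
Reaction (1): CO→Fe ratio 3:2 ⇒ n(Fe) = 8.2256 mol.
Reaction (2): Fe→H2 ratio 1:1 ⇒ n(H2) = 8.2256 mol.
Reaction (3): H2→NH3 ratio 3:2 ⇒ n(NH3) = 5.4838 mol.
Mass of NH3 = 5.4838 × 17.034 = 93.410 g.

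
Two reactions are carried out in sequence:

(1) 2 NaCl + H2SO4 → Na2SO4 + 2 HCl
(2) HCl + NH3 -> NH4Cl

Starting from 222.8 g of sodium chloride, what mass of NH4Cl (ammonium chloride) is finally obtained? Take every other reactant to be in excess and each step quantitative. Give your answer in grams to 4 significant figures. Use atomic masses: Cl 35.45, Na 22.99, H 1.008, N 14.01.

203.9 g

M(NaCl) = 22.99 + 35.45 = 58.44 g/mol.
M(NH4Cl) = 14.01 + 4(1.008) + 35.45 = 53.492 g/mol.
n(NaCl) = 222.80 / 58.44 = 3.8125 mol.
Step 1 gives a 2:2 ratio of NaCl to HCl, so n(HCl) = 3.8125 mol.
In step 2 the HCl:NH4Cl ratio is 1:1, so n(NH4Cl) = 3.8125 mol.
Mass of NH4Cl = 3.8125 × 53.492 = 203.94 g.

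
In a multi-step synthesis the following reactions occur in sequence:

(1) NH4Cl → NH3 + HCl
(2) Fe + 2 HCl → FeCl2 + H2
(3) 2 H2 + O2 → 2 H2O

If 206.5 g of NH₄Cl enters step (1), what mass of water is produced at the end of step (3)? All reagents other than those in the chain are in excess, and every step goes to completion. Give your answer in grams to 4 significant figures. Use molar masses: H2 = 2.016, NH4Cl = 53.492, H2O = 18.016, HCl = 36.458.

n(NH4Cl) = 206.5 / 53.492 = 3.8604 mol.
Reaction (1): NH4Cl→HCl ratio 1:1 ⇒ n(HCl) = 3.8604 mol.
Reaction (2): HCl→H2 ratio 2:1 ⇒ n(H2) = 1.9302 mol.
Reaction (3): H2→H2O ratio 2:2 ⇒ n(H2O) = 1.9302 mol.
Mass of H2O = 1.9302 × 18.016 = 34.774 g.

34.77 g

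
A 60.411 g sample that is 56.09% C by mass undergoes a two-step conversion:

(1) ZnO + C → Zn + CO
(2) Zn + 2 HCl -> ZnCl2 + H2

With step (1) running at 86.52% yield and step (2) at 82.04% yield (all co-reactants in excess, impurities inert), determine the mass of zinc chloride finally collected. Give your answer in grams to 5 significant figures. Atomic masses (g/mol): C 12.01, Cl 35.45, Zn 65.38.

Pure C = 60.411 × 0.5609 = 33.8845 g.
M(C) = 12.01 g/mol.
M(ZnCl2) = 65.38 + 2(35.45) = 136.28 g/mol.
n(C) = 33.8845 / 12.01 = 2.82136 mol.
Step 1 (C:Zn = 1:1): theoretical n(Zn) = 2.82136 mol; at 86.52% yield, n(Zn) = 2.44104 mol.
Step 2 (Zn:ZnCl2 = 1:1): theoretical n(ZnCl2) = 2.44104 mol, so theoretical mass = 2.44104 × 136.28 = 332.665 g.
At 82.04% yield, actual mass of ZnCl2 = 332.665 × 0.8204 = 272.918 g.

272.92 g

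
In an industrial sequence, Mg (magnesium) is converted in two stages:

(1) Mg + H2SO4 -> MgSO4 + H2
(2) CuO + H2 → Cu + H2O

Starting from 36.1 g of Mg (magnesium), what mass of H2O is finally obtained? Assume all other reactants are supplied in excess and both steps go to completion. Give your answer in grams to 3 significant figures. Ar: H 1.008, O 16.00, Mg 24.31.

26.8 g

M(Mg) = 24.31 g/mol.
M(H2O) = 2(1.008) + 16.00 = 18.016 g/mol.
n(Mg) = 36.10 / 24.31 = 1.485 mol.
Step 1 gives a 1:1 ratio of Mg to H2, so n(H2) = 1.485 mol.
In step 2 the H2:H2O ratio is 1:1, so n(H2O) = 1.485 mol.
Mass of H2O = 1.485 × 18.016 = 26.75 g.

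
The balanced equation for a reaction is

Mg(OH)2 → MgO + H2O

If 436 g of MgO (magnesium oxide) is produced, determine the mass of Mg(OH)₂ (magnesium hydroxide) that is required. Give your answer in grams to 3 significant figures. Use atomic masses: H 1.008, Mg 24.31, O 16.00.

M(MgO) = 24.31 + 16.00 = 40.31 g/mol.
M(Mg(OH)2) = 24.31 + 2(16.00) + 2(1.008) = 58.326 g/mol.
n(MgO) = 436.0 g / 40.31 g/mol = 10.82 mol.
From the equation the MgO:Mg(OH)2 mole ratio is 1:1, so n(Mg(OH)2) = 10.82 × 1/1 = 10.82 mol.
Mass of Mg(OH)2 = 10.82 mol × 58.326 g/mol = 630.9 g.

631 g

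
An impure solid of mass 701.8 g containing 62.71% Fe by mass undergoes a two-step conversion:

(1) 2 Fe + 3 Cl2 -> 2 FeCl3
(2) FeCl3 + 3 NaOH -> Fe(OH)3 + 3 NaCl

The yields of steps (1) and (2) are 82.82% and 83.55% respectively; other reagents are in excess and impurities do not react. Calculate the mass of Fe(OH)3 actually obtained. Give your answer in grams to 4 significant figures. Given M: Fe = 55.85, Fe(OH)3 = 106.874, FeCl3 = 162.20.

Pure Fe = 701.8 × 0.6271 = 440.10 g.
n(Fe) = 440.10 / 55.85 = 7.8800 mol.
Step 1 (Fe:FeCl3 = 2:2): theoretical n(FeCl3) = 7.8800 mol; at 82.82% yield, n(FeCl3) = 6.5262 mol.
Step 2 (FeCl3:Fe(OH)3 = 1:1): theoretical n(Fe(OH)3) = 6.5262 mol, so theoretical mass = 6.5262 × 106.874 = 697.48 g.
At 83.55% yield, actual mass of Fe(OH)3 = 697.48 × 0.8355 = 582.75 g.

582.7 g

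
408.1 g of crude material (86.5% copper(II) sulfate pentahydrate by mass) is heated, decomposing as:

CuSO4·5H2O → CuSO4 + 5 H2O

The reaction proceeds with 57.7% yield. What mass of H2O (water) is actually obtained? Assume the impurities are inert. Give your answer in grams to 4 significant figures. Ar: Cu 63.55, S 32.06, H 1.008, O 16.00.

Pure CuSO4·5H2O available = 408.1 g × 0.865 = 353.01 g.
M(CuSO4·5H2O) = 63.55 + 32.06 + 9(16.00) + 10(1.008) = 249.69 g/mol.
M(H2O) = 2(1.008) + 16.00 = 18.016 g/mol.
n(CuSO4·5H2O) = 353.01 g / 249.69 g/mol = 1.4138 mol.
From the equation the CuSO4·5H2O:H2O mole ratio is 1:5, so n(H2O) = 1.4138 × 5/1 = 7.0689 mol.
Mass of H2O = 7.0689 mol × 18.016 g/mol = 127.35 g.
Actual mass collected = 127.35 g × 0.577 = 73.483 g.

73.48 g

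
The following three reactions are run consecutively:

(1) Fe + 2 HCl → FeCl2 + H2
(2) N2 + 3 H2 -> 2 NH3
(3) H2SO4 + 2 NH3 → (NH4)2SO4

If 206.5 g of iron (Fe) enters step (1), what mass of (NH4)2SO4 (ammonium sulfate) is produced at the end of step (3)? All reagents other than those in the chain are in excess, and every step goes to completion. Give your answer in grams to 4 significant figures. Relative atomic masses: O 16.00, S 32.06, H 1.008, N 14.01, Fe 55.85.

M(Fe) = 55.85 g/mol.
M((NH4)2SO4) = 2(14.01) + 8(1.008) + 32.06 + 4(16.00) = 132.144 g/mol.
n(Fe) = 206.5 / 55.85 = 3.6974 mol.
Reaction (1): Fe→H2 ratio 1:1 ⇒ n(H2) = 3.6974 mol.
Reaction (2): H2→NH3 ratio 3:2 ⇒ n(NH3) = 2.4649 mol.
Reaction (3): NH3→(NH4)2SO4 ratio 2:1 ⇒ n((NH4)2SO4) = 1.2325 mol.
Mass of (NH4)2SO4 = 1.2325 × 132.144 = 162.86 g.

162.9 g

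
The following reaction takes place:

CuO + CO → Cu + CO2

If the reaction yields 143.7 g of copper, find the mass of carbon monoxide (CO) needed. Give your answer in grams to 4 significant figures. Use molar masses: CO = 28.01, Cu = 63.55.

63.34 g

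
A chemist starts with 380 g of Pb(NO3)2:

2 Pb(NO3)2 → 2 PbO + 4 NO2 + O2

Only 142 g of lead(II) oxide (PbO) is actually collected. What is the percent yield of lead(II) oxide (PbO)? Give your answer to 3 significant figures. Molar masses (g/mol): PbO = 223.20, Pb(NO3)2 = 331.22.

55.5 %

n(Pb(NO3)2) = 380.0 g / 331.22 g/mol = 1.147 mol.
From the equation the Pb(NO3)2:PbO mole ratio is 2:2, so n(PbO) = 1.147 × 2/2 = 1.147 mol.
Mass of PbO = 1.147 mol × 223.20 g/mol = 256.1 g.
This is the theoretical yield. Percent yield = 142 g / 256.1 g × 100% = 55.45%.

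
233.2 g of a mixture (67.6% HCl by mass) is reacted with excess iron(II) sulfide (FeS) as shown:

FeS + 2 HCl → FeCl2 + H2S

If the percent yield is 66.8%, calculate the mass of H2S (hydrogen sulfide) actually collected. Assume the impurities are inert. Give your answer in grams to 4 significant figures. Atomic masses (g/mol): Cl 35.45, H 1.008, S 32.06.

49.21 g

Pure HCl available = 233.2 g × 0.676 = 157.64 g.
M(HCl) = 1.008 + 35.45 = 36.458 g/mol.
M(H2S) = 2(1.008) + 32.06 = 34.076 g/mol.
n(HCl) = 157.64 g / 36.458 g/mol = 4.3240 mol.
From the equation the HCl:H2S mole ratio is 2:1, so n(H2S) = 4.3240 × 1/2 = 2.1620 mol.
Mass of H2S = 2.1620 mol × 34.076 g/mol = 73.672 g.
Actual mass collected = 73.672 g × 0.668 = 49.213 g.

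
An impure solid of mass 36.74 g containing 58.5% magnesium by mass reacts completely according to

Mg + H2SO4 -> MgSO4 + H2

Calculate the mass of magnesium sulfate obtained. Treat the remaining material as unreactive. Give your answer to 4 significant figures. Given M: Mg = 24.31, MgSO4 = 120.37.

Mass of pure Mg = 36.74 g × 0.585 = 21.493 g.
n(Mg) = 21.493 g / 24.31 g/mol = 0.88412 mol.
From the equation the Mg:MgSO4 mole ratio is 1:1, so n(MgSO4) = 0.88412 × 1/1 = 0.88412 mol.
Mass of MgSO4 = 0.88412 mol × 120.37 g/mol = 106.42 g.

106.4 g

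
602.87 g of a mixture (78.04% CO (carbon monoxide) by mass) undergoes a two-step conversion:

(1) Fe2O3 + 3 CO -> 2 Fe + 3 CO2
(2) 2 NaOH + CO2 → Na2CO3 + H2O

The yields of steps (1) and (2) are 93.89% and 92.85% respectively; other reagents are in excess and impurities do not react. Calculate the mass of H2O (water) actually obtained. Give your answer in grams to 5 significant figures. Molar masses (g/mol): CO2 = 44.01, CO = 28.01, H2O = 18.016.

Pure CO = 602.87 × 0.7804 = 470.480 g.
n(CO) = 470.480 / 28.01 = 16.7968 mol.
Step 1 (CO:CO2 = 3:3): theoretical n(CO2) = 16.7968 mol; at 93.89% yield, n(CO2) = 15.7706 mol.
Step 2 (CO2:H2O = 1:1): theoretical n(H2O) = 15.7706 mol, so theoretical mass = 15.7706 × 18.016 = 284.122 g.
At 92.85% yield, actual mass of H2O = 284.122 × 0.9285 = 263.808 g.

263.81 g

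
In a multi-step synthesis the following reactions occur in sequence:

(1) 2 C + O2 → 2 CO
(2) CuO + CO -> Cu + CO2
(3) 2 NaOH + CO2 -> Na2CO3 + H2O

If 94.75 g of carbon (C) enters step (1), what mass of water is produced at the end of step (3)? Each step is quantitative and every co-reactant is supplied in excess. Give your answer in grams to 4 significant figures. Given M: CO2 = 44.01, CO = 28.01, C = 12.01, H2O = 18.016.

n(C) = 94.75 / 12.01 = 7.8893 mol.
Reaction (1): C→CO ratio 2:2 ⇒ n(CO) = 7.8893 mol.
Reaction (2): CO→CO2 ratio 1:1 ⇒ n(CO2) = 7.8893 mol.
Reaction (3): CO2→H2O ratio 1:1 ⇒ n(H2O) = 7.8893 mol.
Mass of H2O = 7.8893 × 18.016 = 142.13 g.

142.1 g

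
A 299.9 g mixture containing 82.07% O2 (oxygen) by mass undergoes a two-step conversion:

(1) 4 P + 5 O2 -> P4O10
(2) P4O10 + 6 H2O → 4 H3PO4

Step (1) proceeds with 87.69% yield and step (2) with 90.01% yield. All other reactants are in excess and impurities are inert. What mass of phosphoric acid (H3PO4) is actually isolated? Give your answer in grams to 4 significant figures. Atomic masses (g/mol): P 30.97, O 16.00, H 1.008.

475.9 g

Pure O2 = 299.9 × 0.8207 = 246.13 g.
M(O2) = 2(16.00) = 32.00 g/mol.
M(H3PO4) = 3(1.008) + 30.97 + 4(16.00) = 97.994 g/mol.
n(O2) = 246.13 / 32.00 = 7.6915 mol.
Step 1 (O2:P4O10 = 5:1): theoretical n(P4O10) = 1.5383 mol; at 87.69% yield, n(P4O10) = 1.3489 mol.
Step 2 (P4O10:H3PO4 = 1:4): theoretical n(H3PO4) = 5.3957 mol, so theoretical mass = 5.3957 × 97.994 = 528.75 g.
At 90.01% yield, actual mass of H3PO4 = 528.75 × 0.9001 = 475.93 g.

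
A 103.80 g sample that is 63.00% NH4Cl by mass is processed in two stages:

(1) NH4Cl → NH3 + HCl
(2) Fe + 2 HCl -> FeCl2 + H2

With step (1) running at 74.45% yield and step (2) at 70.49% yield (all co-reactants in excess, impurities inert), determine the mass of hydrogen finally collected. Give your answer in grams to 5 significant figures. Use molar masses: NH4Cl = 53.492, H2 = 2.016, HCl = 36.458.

Pure NH4Cl = 103.80 × 0.6300 = 65.3940 g.
n(NH4Cl) = 65.3940 / 53.492 = 1.22250 mol.
Step 1 (NH4Cl:HCl = 1:1): theoretical n(HCl) = 1.22250 mol; at 74.45% yield, n(HCl) = 0.910152 mol.
Step 2 (HCl:H2 = 2:1): theoretical n(H2) = 0.455076 mol, so theoretical mass = 0.455076 × 2.016 = 0.917433 g.
At 70.49% yield, actual mass of H2 = 0.917433 × 0.7049 = 0.646698 g.

0.64670 g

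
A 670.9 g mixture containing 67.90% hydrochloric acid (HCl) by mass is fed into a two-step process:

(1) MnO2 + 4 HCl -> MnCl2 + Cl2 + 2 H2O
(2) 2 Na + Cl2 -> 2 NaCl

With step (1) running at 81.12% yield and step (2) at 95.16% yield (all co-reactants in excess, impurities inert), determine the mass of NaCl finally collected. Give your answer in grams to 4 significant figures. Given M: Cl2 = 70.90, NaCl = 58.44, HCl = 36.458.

Pure HCl = 670.9 × 0.6790 = 455.54 g.
n(HCl) = 455.54 / 36.458 = 12.495 mol.
Step 1 (HCl:Cl2 = 4:1): theoretical n(Cl2) = 3.1237 mol; at 81.12% yield, n(Cl2) = 2.5340 mol.
Step 2 (Cl2:NaCl = 1:2): theoretical n(NaCl) = 5.0680 mol, so theoretical mass = 5.0680 × 58.44 = 296.17 g.
At 95.16% yield, actual mass of NaCl = 296.17 × 0.9516 = 281.84 g.

281.8 g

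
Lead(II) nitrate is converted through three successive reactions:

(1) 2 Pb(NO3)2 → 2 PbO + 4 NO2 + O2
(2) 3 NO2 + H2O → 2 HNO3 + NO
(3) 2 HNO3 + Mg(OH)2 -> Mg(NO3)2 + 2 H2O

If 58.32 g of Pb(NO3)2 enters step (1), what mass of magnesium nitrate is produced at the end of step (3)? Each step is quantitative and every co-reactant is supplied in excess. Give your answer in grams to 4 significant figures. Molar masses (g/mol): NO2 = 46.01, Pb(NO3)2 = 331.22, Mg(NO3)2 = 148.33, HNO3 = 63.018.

n(Pb(NO3)2) = 58.32 / 331.22 = 0.17608 mol.
Reaction (1): Pb(NO3)2→NO2 ratio 2:4 ⇒ n(NO2) = 0.35215 mol.
Reaction (2): NO2→HNO3 ratio 3:2 ⇒ n(HNO3) = 0.23477 mol.
Reaction (3): HNO3→Mg(NO3)2 ratio 2:1 ⇒ n(Mg(NO3)2) = 0.11738 mol.
Mass of Mg(NO3)2 = 0.11738 × 148.33 = 17.412 g.

17.41 g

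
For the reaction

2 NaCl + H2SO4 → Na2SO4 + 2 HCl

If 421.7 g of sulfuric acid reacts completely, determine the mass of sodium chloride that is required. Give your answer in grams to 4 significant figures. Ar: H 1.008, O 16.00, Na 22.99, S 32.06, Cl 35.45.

502.6 g

M(H2SO4) = 2(1.008) + 32.06 + 4(16.00) = 98.076 g/mol.
M(NaCl) = 22.99 + 35.45 = 58.44 g/mol.
n(H2SO4) = 421.70 g / 98.076 g/mol = 4.2997 mol.
From the equation the H2SO4:NaCl mole ratio is 1:2, so n(NaCl) = 4.2997 × 2/1 = 8.5995 mol.
Mass of NaCl = 8.5995 mol × 58.44 g/mol = 502.55 g.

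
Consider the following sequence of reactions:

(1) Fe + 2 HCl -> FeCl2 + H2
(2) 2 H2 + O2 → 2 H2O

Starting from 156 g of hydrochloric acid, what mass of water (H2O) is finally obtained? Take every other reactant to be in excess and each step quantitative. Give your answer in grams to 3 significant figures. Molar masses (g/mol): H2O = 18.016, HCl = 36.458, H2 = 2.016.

n(HCl) = 156.0 / 36.458 = 4.279 mol.
Step 1 gives a 2:1 ratio of HCl to H2, so n(H2) = 2.139 mol.
In step 2 the H2:H2O ratio is 2:2, so n(H2O) = 2.139 mol.
Mass of H2O = 2.139 × 18.016 = 38.54 g.

38.5 g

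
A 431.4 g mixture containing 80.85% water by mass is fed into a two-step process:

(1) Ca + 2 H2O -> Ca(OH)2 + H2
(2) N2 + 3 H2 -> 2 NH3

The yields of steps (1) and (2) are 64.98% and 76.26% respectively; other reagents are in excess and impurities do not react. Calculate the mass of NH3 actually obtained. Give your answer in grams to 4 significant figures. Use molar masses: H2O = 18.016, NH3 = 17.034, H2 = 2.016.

54.47 g

Pure H2O = 431.4 × 0.8085 = 348.79 g.
n(H2O) = 348.79 / 18.016 = 19.360 mol.
Step 1 (H2O:H2 = 2:1): theoretical n(H2) = 9.6799 mol; at 64.98% yield, n(H2) = 6.2900 mol.
Step 2 (H2:NH3 = 3:2): theoretical n(NH3) = 4.1933 mol, so theoretical mass = 4.1933 × 17.034 = 71.429 g.
At 76.26% yield, actual mass of NH3 = 71.429 × 0.7626 = 54.472 g.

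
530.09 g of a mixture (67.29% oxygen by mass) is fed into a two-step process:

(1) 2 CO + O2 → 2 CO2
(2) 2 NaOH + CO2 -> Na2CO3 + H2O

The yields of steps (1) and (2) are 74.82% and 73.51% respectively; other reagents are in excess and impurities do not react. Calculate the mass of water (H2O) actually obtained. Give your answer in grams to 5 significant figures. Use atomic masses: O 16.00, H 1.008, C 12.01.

Pure O2 = 530.09 × 0.6729 = 356.698 g.
M(O2) = 2(16.00) = 32.00 g/mol.
M(H2O) = 2(1.008) + 16.00 = 18.016 g/mol.
n(O2) = 356.698 / 32.00 = 11.1468 mol.
Step 1 (O2:CO2 = 1:2): theoretical n(CO2) = 22.2936 mol; at 74.82% yield, n(CO2) = 16.6801 mol.
Step 2 (CO2:H2O = 1:1): theoretical n(H2O) = 16.6801 mol, so theoretical mass = 16.6801 × 18.016 = 300.508 g.
At 73.51% yield, actual mass of H2O = 300.508 × 0.7351 = 220.904 g.

220.90 g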